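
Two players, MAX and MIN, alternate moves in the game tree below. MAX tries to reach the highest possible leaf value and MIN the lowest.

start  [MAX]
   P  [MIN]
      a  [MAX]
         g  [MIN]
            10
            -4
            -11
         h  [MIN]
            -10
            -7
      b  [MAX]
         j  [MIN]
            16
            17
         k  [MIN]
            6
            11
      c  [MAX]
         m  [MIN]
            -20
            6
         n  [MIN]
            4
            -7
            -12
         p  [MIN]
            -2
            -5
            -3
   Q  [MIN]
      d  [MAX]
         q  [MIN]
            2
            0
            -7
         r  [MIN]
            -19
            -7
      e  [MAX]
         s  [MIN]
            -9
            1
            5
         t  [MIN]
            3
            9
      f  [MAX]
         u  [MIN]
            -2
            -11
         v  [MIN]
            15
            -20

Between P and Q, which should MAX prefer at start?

P

g (MIN): min(10, -4, -11) = -11
h (MIN): min(-10, -7) = -10
a (MAX): max(-11, -10) = -10
j (MIN): min(16, 17) = 16
k (MIN): min(6, 11) = 6
b (MAX): max(16, 6) = 16
m (MIN): min(-20, 6) = -20
n (MIN): min(4, -7, -12) = -12
p (MIN): min(-2, -5, -3) = -5
c (MAX): max(-20, -12, -5) = -5
P (MIN): min(-10, 16, -5) = -10
q (MIN): min(2, 0, -7) = -7
r (MIN): min(-19, -7) = -19
d (MAX): max(-7, -19) = -7
s (MIN): min(-9, 1, 5) = -9
t (MIN): min(3, 9) = 3
e (MAX): max(-9, 3) = 3
u (MIN): min(-2, -11) = -11
v (MIN): min(15, -20) = -20
f (MAX): max(-11, -20) = -11
Q (MIN): min(-7, 3, -11) = -11
MAX prefers the higher value; P=-10, Q=-11. P is better since -10 > -11.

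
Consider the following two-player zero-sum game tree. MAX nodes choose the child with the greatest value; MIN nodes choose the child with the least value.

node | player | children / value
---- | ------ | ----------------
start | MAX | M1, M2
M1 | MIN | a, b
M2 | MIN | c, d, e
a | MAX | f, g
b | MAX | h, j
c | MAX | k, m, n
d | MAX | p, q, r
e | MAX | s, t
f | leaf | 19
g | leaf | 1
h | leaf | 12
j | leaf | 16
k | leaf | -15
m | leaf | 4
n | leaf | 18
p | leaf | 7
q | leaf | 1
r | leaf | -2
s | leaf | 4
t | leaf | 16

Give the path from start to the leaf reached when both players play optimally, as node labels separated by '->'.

start -> M1 -> b -> j

a (MAX): max(19, 1) = 19
b (MAX): max(12, 16) = 16
M1 (MIN): min(19, 16) = 16
c (MAX): max(-15, 4, 18) = 18
d (MAX): max(7, 1, -2) = 7
e (MAX): max(4, 16) = 16
M2 (MIN): min(18, 7, 16) = 7
start (MAX): max(16, 7) = 16
At start, MAX picks M1 (highest: 16).
At M1, MIN picks b (lowest: 16).
At b, MAX picks j (highest: 16).
Terminal value 16.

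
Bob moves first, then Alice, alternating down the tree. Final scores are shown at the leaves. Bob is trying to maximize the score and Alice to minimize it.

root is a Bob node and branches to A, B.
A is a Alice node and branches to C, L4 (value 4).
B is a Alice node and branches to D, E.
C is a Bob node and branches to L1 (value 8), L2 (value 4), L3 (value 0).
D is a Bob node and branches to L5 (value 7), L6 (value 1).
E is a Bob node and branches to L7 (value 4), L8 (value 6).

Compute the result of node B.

D (Bob): max(7, 1) = 7
E (Bob): max(4, 6) = 6
B (Alice): min(7, 6) = 6

6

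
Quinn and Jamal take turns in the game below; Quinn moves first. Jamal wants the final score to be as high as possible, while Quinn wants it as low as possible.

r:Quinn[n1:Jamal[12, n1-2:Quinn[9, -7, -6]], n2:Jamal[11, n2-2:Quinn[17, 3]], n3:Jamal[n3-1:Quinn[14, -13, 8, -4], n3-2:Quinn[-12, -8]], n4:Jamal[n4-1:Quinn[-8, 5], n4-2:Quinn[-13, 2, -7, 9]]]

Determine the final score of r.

n1-2 (Quinn): min(9, -7, -6) = -7
n1 (Jamal): max(12, -7) = 12
n2-2 (Quinn): min(17, 3) = 3
n2 (Jamal): max(11, 3) = 11
n3-1 (Quinn): min(14, -13, 8, -4) = -13
n3-2 (Quinn): min(-12, -8) = -12
n3 (Jamal): max(-13, -12) = -12
n4-1 (Quinn): min(-8, 5) = -8
n4-2 (Quinn): min(-13, 2, -7, 9) = -13
n4 (Jamal): max(-8, -13) = -8
r (Quinn): min(12, 11, -12, -8) = -12

-12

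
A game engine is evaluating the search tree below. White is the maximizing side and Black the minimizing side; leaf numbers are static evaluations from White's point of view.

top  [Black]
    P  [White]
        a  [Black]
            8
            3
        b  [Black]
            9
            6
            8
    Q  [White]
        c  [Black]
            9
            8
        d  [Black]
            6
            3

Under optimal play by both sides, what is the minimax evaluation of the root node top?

a (Black): min(8, 3) = 3
b (Black): min(9, 6, 8) = 6
P (White): max(3, 6) = 6
c (Black): min(9, 8) = 8
d (Black): min(6, 3) = 3
Q (White): max(8, 3) = 8
top (Black): min(6, 8) = 6

6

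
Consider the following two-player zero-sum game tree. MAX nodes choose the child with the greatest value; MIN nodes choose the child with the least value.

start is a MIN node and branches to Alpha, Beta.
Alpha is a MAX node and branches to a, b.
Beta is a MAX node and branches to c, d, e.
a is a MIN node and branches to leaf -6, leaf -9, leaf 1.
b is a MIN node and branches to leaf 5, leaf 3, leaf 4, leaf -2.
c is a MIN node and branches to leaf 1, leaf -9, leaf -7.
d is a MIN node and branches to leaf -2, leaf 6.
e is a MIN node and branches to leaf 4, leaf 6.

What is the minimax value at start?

a (MIN): min(-6, -9, 1) = -9
b (MIN): min(5, 3, 4, -2) = -2
Alpha (MAX): max(-9, -2) = -2
c (MIN): min(1, -9, -7) = -9
d (MIN): min(-2, 6) = -2
e (MIN): min(4, 6) = 4
Beta (MAX): max(-9, -2, 4) = 4
start (MIN): min(-2, 4) = -2

-2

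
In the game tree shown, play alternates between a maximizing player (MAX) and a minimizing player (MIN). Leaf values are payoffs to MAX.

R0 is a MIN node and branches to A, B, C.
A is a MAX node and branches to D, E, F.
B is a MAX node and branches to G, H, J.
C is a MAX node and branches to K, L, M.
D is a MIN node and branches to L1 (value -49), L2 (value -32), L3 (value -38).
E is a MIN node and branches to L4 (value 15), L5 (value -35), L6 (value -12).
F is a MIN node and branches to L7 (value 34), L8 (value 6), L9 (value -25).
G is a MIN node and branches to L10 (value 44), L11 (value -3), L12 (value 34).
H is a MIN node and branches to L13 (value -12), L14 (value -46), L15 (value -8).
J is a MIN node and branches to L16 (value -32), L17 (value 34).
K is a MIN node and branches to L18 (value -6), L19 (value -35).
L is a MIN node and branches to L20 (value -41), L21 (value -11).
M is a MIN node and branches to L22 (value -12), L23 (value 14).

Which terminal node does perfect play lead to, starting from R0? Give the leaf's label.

L9

D (MIN): min(-49, -32, -38) = -49
E (MIN): min(15, -35, -12) = -35
F (MIN): min(34, 6, -25) = -25
A (MAX): max(-49, -35, -25) = -25
G (MIN): min(44, -3, 34) = -3
H (MIN): min(-12, -46, -8) = -46
J (MIN): min(-32, 34) = -32
B (MAX): max(-3, -46, -32) = -3
K (MIN): min(-6, -35) = -35
L (MIN): min(-41, -11) = -41
M (MIN): min(-12, 14) = -12
C (MAX): max(-35, -41, -12) = -12
R0 (MIN): min(-25, -3, -12) = -25
At R0, MIN picks A (lowest: -25).
At A, MAX picks F (highest: -25).
At F, MIN picks L9 (lowest: -25).
Terminal value -25.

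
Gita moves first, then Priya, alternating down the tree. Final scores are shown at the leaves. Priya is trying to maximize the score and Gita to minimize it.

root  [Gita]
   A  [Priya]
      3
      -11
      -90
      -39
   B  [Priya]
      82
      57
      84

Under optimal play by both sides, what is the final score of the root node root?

3

A (Priya): max(3, -11, -90, -39) = 3
B (Priya): max(82, 57, 84) = 84
root (Gita): min(3, 84) = 3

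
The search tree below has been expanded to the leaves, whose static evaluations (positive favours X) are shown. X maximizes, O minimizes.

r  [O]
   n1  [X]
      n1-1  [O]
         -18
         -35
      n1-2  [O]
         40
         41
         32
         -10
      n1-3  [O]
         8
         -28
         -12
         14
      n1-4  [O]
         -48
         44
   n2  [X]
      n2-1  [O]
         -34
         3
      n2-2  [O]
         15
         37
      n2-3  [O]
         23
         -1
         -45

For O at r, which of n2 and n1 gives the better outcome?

n2-1 (O): min(-34, 3) = -34
n2-2 (O): min(15, 37) = 15
n2-3 (O): min(23, -1, -45) = -45
n2 (X): max(-34, 15, -45) = 15
n1-1 (O): min(-18, -35) = -35
n1-2 (O): min(40, 41, 32, -10) = -10
n1-3 (O): min(8, -28, -12, 14) = -28
n1-4 (O): min(-48, 44) = -48
n1 (X): max(-35, -10, -28, -48) = -10
O prefers the lower value; n2=15, n1=-10. n1 is better since -10 < 15.

n1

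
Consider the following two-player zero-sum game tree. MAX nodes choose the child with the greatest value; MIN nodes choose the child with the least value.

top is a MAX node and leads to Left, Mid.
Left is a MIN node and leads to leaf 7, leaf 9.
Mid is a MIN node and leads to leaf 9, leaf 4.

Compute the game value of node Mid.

Mid (MIN): min(9, 4) = 4

4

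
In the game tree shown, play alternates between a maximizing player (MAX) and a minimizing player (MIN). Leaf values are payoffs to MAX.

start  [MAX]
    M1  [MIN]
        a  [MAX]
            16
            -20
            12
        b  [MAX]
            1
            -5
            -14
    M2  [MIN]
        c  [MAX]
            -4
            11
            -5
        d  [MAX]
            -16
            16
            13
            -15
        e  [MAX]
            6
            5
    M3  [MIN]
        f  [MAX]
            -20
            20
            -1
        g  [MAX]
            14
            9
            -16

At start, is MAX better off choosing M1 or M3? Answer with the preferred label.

a (MAX): max(16, -20, 12) = 16
b (MAX): max(1, -5, -14) = 1
M1 (MIN): min(16, 1) = 1
f (MAX): max(-20, 20, -1) = 20
g (MAX): max(14, 9, -16) = 14
M3 (MIN): min(20, 14) = 14
MAX prefers the higher value; M1=1, M3=14. M3 is better since 14 > 1.

M3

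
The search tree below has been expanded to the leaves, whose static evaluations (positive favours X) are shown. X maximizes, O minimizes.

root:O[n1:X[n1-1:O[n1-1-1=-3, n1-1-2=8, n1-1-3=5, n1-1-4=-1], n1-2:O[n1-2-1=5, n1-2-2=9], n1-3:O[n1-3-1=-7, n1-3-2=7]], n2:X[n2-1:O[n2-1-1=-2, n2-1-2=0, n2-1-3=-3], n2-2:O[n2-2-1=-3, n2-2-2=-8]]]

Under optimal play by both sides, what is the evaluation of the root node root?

-3

n1-1 (O): min(-3, 8, 5, -1) = -3
n1-2 (O): min(5, 9) = 5
n1-3 (O): min(-7, 7) = -7
n1 (X): max(-3, 5, -7) = 5
n2-1 (O): min(-2, 0, -3) = -3
n2-2 (O): min(-3, -8) = -8
n2 (X): max(-3, -8) = -3
root (O): min(5, -3) = -3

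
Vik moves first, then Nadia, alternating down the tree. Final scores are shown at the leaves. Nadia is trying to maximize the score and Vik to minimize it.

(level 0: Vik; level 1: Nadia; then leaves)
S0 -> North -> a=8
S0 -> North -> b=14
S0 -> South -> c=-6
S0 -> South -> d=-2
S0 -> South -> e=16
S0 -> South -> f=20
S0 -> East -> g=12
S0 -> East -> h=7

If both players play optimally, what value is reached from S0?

12

North (Nadia): max(8, 14) = 14
South (Nadia): max(-6, -2, 16, 20) = 20
East (Nadia): max(12, 7) = 12
S0 (Vik): min(14, 20, 12) = 12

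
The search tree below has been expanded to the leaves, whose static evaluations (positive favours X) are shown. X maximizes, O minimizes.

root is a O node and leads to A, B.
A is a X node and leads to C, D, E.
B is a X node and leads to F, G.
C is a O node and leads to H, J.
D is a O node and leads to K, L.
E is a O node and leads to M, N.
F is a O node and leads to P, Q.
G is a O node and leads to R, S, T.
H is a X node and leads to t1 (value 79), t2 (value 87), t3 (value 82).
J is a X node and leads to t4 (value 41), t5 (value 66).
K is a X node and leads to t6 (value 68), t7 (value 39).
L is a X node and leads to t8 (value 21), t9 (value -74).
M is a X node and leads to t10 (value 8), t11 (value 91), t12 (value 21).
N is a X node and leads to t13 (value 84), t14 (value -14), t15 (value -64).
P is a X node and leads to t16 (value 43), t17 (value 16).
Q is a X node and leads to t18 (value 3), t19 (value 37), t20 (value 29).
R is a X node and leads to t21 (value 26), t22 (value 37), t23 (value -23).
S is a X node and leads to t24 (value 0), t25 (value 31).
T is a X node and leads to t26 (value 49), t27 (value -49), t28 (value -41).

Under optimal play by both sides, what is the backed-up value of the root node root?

H (X): max(79, 87, 82) = 87
J (X): max(41, 66) = 66
C (O): min(87, 66) = 66
K (X): max(68, 39) = 68
L (X): max(21, -74) = 21
D (O): min(68, 21) = 21
M (X): max(8, 91, 21) = 91
N (X): max(84, -14, -64) = 84
E (O): min(91, 84) = 84
A (X): max(66, 21, 84) = 84
P (X): max(43, 16) = 43
Q (X): max(3, 37, 29) = 37
F (O): min(43, 37) = 37
R (X): max(26, 37, -23) = 37
S (X): max(0, 31) = 31
T (X): max(49, -49, -41) = 49
G (O): min(37, 31, 49) = 31
B (X): max(37, 31) = 37
root (O): min(84, 37) = 37

37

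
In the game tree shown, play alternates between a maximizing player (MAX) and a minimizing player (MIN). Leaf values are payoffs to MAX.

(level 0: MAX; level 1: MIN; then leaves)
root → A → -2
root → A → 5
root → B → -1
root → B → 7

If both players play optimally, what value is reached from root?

-1

A (MIN): min(-2, 5) = -2
B (MIN): min(-1, 7) = -1
root (MAX): max(-2, -1) = -1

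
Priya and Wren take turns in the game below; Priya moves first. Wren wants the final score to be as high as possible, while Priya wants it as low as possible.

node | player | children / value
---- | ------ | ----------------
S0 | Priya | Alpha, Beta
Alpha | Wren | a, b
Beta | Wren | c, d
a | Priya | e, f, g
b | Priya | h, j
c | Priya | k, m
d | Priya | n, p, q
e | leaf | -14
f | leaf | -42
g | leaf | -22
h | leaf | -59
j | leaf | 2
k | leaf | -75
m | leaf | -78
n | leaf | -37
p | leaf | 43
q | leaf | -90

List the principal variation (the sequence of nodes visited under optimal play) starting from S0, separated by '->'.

a (Priya): min(-14, -42, -22) = -42
b (Priya): min(-59, 2) = -59
Alpha (Wren): max(-42, -59) = -42
c (Priya): min(-75, -78) = -78
d (Priya): min(-37, 43, -90) = -90
Beta (Wren): max(-78, -90) = -78
S0 (Priya): min(-42, -78) = -78
At S0, Priya picks Beta (lowest: -78).
At Beta, Wren picks c (highest: -78).
At c, Priya picks m (lowest: -78).
Terminal value -78.

S0 -> Beta -> c -> m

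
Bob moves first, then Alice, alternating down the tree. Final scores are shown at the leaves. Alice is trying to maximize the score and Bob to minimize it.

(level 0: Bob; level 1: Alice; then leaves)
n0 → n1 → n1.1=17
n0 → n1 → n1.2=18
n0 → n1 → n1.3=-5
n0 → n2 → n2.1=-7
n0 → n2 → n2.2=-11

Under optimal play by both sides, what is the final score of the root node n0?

n1 (Alice): max(17, 18, -5) = 18
n2 (Alice): max(-7, -11) = -7
n0 (Bob): min(18, -7) = -7

-7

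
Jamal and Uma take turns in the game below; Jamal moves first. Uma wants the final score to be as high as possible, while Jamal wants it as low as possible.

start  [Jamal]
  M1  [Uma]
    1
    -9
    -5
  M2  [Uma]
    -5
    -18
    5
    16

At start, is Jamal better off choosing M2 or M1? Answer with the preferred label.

M1

M2 (Uma): max(-5, -18, 5, 16) = 16
M1 (Uma): max(1, -9, -5) = 1
Jamal prefers the lower value; M2=16, M1=1. M1 is better since 1 < 16.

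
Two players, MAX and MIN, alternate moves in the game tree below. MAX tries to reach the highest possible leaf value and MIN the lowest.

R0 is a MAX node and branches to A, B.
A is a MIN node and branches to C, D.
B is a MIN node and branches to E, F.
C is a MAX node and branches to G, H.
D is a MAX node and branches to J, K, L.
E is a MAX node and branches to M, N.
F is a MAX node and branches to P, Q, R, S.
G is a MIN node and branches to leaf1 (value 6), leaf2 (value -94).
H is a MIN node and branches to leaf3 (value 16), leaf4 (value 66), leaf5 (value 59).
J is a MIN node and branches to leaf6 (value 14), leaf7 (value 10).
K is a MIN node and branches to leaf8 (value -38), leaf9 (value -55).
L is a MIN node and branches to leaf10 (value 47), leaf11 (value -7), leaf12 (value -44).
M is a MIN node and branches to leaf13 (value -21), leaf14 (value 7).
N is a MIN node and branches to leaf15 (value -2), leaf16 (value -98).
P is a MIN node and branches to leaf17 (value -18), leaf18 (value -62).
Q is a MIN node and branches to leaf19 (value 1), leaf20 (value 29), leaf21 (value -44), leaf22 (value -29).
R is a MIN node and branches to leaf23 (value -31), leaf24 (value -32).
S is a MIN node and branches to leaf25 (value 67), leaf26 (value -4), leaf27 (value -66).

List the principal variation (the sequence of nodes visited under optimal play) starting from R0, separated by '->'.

G (MIN): min(6, -94) = -94
H (MIN): min(16, 66, 59) = 16
C (MAX): max(-94, 16) = 16
J (MIN): min(14, 10) = 10
K (MIN): min(-38, -55) = -55
L (MIN): min(47, -7, -44) = -44
D (MAX): max(10, -55, -44) = 10
A (MIN): min(16, 10) = 10
M (MIN): min(-21, 7) = -21
N (MIN): min(-2, -98) = -98
E (MAX): max(-21, -98) = -21
P (MIN): min(-18, -62) = -62
Q (MIN): min(1, 29, -44, -29) = -44
R (MIN): min(-31, -32) = -32
S (MIN): min(67, -4, -66) = -66
F (MAX): max(-62, -44, -32, -66) = -32
B (MIN): min(-21, -32) = -32
R0 (MAX): max(10, -32) = 10
At R0, MAX picks A (highest: 10).
At A, MIN picks D (lowest: 10).
At D, MAX picks J (highest: 10).
At J, MIN picks leaf7 (lowest: 10).
Terminal value 10.

R0 -> A -> D -> J -> leaf7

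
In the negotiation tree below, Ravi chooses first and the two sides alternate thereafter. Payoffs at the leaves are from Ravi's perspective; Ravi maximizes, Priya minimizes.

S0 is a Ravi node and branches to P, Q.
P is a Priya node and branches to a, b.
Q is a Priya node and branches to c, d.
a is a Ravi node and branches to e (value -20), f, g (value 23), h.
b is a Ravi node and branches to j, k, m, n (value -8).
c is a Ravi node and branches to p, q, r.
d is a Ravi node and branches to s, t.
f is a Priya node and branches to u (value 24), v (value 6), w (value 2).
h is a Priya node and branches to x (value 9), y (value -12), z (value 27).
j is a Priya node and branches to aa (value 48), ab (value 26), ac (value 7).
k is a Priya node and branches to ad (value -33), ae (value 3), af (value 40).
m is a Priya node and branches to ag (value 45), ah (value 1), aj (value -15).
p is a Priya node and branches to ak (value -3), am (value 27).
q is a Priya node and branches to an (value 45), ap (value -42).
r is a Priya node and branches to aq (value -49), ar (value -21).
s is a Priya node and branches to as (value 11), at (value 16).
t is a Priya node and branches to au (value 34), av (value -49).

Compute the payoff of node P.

f (Priya): min(24, 6, 2) = 2
h (Priya): min(9, -12, 27) = -12
a (Ravi): max(-20, 2, 23, -12) = 23
j (Priya): min(48, 26, 7) = 7
k (Priya): min(-33, 3, 40) = -33
m (Priya): min(45, 1, -15) = -15
b (Ravi): max(7, -33, -15, -8) = 7
P (Priya): min(23, 7) = 7

7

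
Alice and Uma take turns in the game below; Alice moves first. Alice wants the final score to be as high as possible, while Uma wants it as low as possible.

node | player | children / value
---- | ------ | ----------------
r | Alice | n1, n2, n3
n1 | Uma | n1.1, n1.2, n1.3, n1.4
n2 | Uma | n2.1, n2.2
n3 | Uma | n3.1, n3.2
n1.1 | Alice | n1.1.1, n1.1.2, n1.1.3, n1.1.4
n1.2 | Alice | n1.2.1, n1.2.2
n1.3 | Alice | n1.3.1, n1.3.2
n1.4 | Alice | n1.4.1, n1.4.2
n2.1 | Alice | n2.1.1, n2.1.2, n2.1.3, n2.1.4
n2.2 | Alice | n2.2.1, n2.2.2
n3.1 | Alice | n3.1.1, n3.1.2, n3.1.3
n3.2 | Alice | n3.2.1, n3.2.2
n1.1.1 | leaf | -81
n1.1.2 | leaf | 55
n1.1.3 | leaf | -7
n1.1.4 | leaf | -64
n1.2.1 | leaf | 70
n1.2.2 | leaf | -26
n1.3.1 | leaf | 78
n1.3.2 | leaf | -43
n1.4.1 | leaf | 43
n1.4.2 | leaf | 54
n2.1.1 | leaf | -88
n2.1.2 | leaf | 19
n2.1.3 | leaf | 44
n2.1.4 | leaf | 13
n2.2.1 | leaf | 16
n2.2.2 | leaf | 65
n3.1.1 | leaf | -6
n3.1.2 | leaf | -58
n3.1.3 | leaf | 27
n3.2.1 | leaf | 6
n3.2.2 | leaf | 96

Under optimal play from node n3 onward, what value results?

n3.1 (Alice): max(-6, -58, 27) = 27
n3.2 (Alice): max(6, 96) = 96
n3 (Uma): min(27, 96) = 27

27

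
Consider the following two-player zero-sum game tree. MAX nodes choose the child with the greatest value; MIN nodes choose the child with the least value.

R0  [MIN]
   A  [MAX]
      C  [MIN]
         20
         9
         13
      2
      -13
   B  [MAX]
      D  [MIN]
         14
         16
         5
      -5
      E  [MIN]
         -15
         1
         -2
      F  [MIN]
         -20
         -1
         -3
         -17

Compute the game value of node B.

5

D (MIN): min(14, 16, 5) = 5
E (MIN): min(-15, 1, -2) = -15
F (MIN): min(-20, -1, -3, -17) = -20
B (MAX): max(5, -5, -15, -20) = 5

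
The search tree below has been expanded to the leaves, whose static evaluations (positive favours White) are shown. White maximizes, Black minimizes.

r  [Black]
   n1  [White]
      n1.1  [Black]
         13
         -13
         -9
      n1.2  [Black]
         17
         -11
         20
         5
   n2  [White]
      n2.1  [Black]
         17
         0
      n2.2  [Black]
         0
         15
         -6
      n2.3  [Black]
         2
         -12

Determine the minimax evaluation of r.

-11

n1.1 (Black): min(13, -13, -9) = -13
n1.2 (Black): min(17, -11, 20, 5) = -11
n1 (White): max(-13, -11) = -11
n2.1 (Black): min(17, 0) = 0
n2.2 (Black): min(0, 15, -6) = -6
n2.3 (Black): min(2, -12) = -12
n2 (White): max(0, -6, -12) = 0
r (Black): min(-11, 0) = -11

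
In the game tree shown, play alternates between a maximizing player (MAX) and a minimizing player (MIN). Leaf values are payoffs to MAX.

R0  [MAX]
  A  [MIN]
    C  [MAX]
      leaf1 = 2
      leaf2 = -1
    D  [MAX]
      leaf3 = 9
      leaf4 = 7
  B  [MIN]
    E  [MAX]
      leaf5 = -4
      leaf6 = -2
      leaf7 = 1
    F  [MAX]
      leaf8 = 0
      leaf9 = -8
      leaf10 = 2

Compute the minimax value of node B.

1

E (MAX): max(-4, -2, 1) = 1
F (MAX): max(0, -8, 2) = 2
B (MIN): min(1, 2) = 1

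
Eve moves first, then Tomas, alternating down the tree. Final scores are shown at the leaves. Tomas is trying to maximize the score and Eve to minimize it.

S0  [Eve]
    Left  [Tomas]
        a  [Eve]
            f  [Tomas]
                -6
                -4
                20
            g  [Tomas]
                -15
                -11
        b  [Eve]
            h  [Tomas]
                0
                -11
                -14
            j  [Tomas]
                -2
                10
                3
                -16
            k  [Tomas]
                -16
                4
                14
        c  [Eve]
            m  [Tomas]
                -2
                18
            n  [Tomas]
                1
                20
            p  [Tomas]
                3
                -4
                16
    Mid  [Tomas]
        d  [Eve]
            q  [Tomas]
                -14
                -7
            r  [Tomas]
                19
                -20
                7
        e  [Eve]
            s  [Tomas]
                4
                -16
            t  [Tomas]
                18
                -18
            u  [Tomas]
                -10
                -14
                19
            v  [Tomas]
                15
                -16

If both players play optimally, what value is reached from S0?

4

f (Tomas): max(-6, -4, 20) = 20
g (Tomas): max(-15, -11) = -11
a (Eve): min(20, -11) = -11
h (Tomas): max(0, -11, -14) = 0
j (Tomas): max(-2, 10, 3, -16) = 10
k (Tomas): max(-16, 4, 14) = 14
b (Eve): min(0, 10, 14) = 0
m (Tomas): max(-2, 18) = 18
n (Tomas): max(1, 20) = 20
p (Tomas): max(3, -4, 16) = 16
c (Eve): min(18, 20, 16) = 16
Left (Tomas): max(-11, 0, 16) = 16
q (Tomas): max(-14, -7) = -7
r (Tomas): max(19, -20, 7) = 19
d (Eve): min(-7, 19) = -7
s (Tomas): max(4, -16) = 4
t (Tomas): max(18, -18) = 18
u (Tomas): max(-10, -14, 19) = 19
v (Tomas): max(15, -16) = 15
e (Eve): min(4, 18, 19, 15) = 4
Mid (Tomas): max(-7, 4) = 4
S0 (Eve): min(16, 4) = 4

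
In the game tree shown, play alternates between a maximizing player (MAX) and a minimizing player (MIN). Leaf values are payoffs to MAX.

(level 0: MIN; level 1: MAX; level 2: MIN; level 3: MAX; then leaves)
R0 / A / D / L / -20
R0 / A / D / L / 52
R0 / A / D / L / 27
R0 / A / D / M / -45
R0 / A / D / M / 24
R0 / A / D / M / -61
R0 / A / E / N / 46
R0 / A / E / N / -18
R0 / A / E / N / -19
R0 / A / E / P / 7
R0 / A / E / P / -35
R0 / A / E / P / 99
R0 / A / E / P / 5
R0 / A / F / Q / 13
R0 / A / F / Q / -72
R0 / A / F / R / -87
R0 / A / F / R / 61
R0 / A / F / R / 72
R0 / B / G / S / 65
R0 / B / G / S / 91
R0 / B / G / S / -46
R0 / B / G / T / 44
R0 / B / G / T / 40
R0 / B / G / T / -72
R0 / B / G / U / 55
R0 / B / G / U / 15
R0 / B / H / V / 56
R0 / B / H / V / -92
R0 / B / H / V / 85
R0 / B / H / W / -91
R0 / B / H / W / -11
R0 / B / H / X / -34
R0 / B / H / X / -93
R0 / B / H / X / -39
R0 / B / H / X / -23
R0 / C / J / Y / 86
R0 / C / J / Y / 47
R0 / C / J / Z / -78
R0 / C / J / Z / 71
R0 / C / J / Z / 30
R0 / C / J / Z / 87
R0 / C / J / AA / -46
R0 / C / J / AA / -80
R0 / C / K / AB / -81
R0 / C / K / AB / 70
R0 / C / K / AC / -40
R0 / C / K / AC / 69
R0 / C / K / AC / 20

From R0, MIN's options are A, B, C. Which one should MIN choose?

B

L (MAX): max(-20, 52, 27) = 52
M (MAX): max(-45, 24, -61) = 24
D (MIN): min(52, 24) = 24
N (MAX): max(46, -18, -19) = 46
P (MAX): max(7, -35, 99, 5) = 99
E (MIN): min(46, 99) = 46
Q (MAX): max(13, -72) = 13
R (MAX): max(-87, 61, 72) = 72
F (MIN): min(13, 72) = 13
A (MAX): max(24, 46, 13) = 46
S (MAX): max(65, 91, -46) = 91
T (MAX): max(44, 40, -72) = 44
U (MAX): max(55, 15) = 55
G (MIN): min(91, 44, 55) = 44
V (MAX): max(56, -92, 85) = 85
W (MAX): max(-91, -11) = -11
X (MAX): max(-34, -93, -39, -23) = -23
H (MIN): min(85, -11, -23) = -23
B (MAX): max(44, -23) = 44
Y (MAX): max(86, 47) = 86
Z (MAX): max(-78, 71, 30, 87) = 87
AA (MAX): max(-46, -80) = -46
J (MIN): min(86, 87, -46) = -46
AB (MAX): max(-81, 70) = 70
AC (MAX): max(-40, 69, 20) = 69
K (MIN): min(70, 69) = 69
C (MAX): max(-46, 69) = 69
R0 (MIN): min(46, 44, 69) = 44
MIN at R0 wants the lowest of {A=46, B=44, C=69}, so chooses B.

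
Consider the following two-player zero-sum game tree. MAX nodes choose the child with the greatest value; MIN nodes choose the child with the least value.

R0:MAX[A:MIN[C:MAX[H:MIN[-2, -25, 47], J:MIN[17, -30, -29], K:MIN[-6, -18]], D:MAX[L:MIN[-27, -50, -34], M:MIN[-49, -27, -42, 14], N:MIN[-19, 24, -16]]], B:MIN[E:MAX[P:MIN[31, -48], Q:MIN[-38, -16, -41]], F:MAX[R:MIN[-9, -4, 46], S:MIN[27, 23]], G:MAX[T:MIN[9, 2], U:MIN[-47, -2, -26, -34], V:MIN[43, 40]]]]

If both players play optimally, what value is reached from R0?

H (MIN): min(-2, -25, 47) = -25
J (MIN): min(17, -30, -29) = -30
K (MIN): min(-6, -18) = -18
C (MAX): max(-25, -30, -18) = -18
L (MIN): min(-27, -50, -34) = -50
M (MIN): min(-49, -27, -42, 14) = -49
N (MIN): min(-19, 24, -16) = -19
D (MAX): max(-50, -49, -19) = -19
A (MIN): min(-18, -19) = -19
P (MIN): min(31, -48) = -48
Q (MIN): min(-38, -16, -41) = -41
E (MAX): max(-48, -41) = -41
R (MIN): min(-9, -4, 46) = -9
S (MIN): min(27, 23) = 23
F (MAX): max(-9, 23) = 23
T (MIN): min(9, 2) = 2
U (MIN): min(-47, -2, -26, -34) = -47
V (MIN): min(43, 40) = 40
G (MAX): max(2, -47, 40) = 40
B (MIN): min(-41, 23, 40) = -41
R0 (MAX): max(-19, -41) = -19

-19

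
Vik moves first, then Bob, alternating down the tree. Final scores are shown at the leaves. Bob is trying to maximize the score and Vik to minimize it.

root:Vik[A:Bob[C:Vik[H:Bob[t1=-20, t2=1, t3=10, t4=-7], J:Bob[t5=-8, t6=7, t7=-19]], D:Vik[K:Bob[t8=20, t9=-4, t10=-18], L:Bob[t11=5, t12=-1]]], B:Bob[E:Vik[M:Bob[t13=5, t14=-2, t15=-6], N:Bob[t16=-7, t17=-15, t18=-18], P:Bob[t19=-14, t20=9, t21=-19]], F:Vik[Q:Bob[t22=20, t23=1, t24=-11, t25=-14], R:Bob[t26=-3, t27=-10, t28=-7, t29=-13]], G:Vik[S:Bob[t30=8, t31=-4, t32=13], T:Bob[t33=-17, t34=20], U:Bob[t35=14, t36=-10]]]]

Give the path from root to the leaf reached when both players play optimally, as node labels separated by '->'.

root -> A -> C -> J -> t6

H (Bob): max(-20, 1, 10, -7) = 10
J (Bob): max(-8, 7, -19) = 7
C (Vik): min(10, 7) = 7
K (Bob): max(20, -4, -18) = 20
L (Bob): max(5, -1) = 5
D (Vik): min(20, 5) = 5
A (Bob): max(7, 5) = 7
M (Bob): max(5, -2, -6) = 5
N (Bob): max(-7, -15, -18) = -7
P (Bob): max(-14, 9, -19) = 9
E (Vik): min(5, -7, 9) = -7
Q (Bob): max(20, 1, -11, -14) = 20
R (Bob): max(-3, -10, -7, -13) = -3
F (Vik): min(20, -3) = -3
S (Bob): max(8, -4, 13) = 13
T (Bob): max(-17, 20) = 20
U (Bob): max(14, -10) = 14
G (Vik): min(13, 20, 14) = 13
B (Bob): max(-7, -3, 13) = 13
root (Vik): min(7, 13) = 7
At root, Vik picks A (lowest: 7).
At A, Bob picks C (highest: 7).
At C, Vik picks J (lowest: 7).
At J, Bob picks t6 (highest: 7).
Terminal value 7.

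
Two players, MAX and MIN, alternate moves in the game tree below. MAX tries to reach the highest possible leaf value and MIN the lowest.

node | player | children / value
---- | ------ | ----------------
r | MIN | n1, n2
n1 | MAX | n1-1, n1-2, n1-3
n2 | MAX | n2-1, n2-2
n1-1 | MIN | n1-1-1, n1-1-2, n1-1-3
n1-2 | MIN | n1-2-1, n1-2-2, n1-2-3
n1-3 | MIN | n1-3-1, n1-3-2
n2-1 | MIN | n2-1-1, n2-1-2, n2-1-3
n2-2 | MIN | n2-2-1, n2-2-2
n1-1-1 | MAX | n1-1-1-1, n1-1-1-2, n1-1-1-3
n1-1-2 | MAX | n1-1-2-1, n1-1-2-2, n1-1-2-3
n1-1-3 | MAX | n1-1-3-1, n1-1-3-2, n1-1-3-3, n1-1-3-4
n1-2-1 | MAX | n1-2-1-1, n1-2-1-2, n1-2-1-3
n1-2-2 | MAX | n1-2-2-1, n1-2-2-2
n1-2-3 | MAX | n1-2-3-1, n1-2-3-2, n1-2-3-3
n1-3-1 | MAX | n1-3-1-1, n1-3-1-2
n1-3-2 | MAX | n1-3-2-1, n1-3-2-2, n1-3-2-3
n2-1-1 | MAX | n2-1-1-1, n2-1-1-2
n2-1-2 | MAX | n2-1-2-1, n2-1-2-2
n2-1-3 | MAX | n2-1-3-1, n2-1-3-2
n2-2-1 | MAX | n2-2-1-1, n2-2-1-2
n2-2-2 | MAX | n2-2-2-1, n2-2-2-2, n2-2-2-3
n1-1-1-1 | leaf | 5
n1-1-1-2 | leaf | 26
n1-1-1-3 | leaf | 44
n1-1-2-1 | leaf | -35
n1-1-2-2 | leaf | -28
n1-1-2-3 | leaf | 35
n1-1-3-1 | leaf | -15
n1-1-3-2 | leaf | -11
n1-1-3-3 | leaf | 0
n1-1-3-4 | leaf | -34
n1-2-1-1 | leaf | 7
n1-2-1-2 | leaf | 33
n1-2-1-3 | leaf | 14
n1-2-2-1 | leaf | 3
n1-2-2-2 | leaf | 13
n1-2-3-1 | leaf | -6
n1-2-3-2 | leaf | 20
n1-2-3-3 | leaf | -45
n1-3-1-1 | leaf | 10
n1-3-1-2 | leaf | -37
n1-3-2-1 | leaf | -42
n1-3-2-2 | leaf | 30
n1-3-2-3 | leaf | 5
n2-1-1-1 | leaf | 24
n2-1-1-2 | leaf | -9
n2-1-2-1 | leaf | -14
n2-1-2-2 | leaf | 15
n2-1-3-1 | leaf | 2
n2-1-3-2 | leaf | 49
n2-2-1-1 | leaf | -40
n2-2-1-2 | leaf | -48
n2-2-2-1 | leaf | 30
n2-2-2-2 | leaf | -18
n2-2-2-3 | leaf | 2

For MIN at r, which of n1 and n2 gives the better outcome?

n1-1-1 (MAX): max(5, 26, 44) = 44
n1-1-2 (MAX): max(-35, -28, 35) = 35
n1-1-3 (MAX): max(-15, -11, 0, -34) = 0
n1-1 (MIN): min(44, 35, 0) = 0
n1-2-1 (MAX): max(7, 33, 14) = 33
n1-2-2 (MAX): max(3, 13) = 13
n1-2-3 (MAX): max(-6, 20, -45) = 20
n1-2 (MIN): min(33, 13, 20) = 13
n1-3-1 (MAX): max(10, -37) = 10
n1-3-2 (MAX): max(-42, 30, 5) = 30
n1-3 (MIN): min(10, 30) = 10
n1 (MAX): max(0, 13, 10) = 13
n2-1-1 (MAX): max(24, -9) = 24
n2-1-2 (MAX): max(-14, 15) = 15
n2-1-3 (MAX): max(2, 49) = 49
n2-1 (MIN): min(24, 15, 49) = 15
n2-2-1 (MAX): max(-40, -48) = -40
n2-2-2 (MAX): max(30, -18, 2) = 30
n2-2 (MIN): min(-40, 30) = -40
n2 (MAX): max(15, -40) = 15
MIN prefers the lower value; n1=13, n2=15. n1 is better since 13 < 15.

n1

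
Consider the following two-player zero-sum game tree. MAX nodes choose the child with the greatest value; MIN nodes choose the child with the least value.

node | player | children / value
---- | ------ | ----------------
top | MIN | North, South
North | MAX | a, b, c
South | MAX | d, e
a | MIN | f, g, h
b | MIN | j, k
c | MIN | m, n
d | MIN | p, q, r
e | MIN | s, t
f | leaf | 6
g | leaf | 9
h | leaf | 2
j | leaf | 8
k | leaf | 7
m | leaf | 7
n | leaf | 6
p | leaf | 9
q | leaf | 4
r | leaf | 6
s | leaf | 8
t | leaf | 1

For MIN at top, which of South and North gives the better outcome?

South

d (MIN): min(9, 4, 6) = 4
e (MIN): min(8, 1) = 1
South (MAX): max(4, 1) = 4
a (MIN): min(6, 9, 2) = 2
b (MIN): min(8, 7) = 7
c (MIN): min(7, 6) = 6
North (MAX): max(2, 7, 6) = 7
MIN prefers the lower value; South=4, North=7. South is better since 4 < 7.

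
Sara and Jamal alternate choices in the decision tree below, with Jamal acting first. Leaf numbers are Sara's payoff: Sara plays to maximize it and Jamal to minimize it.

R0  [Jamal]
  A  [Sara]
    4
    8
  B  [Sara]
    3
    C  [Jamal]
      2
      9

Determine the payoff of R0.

3

A (Sara): max(4, 8) = 8
C (Jamal): min(2, 9) = 2
B (Sara): max(3, 2) = 3
R0 (Jamal): min(8, 3) = 3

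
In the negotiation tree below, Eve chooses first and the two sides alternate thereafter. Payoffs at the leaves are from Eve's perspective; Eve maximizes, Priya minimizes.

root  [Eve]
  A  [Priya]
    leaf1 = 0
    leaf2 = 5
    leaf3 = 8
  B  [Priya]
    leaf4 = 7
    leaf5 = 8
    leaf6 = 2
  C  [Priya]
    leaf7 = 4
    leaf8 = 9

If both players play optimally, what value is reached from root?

A (Priya): min(0, 5, 8) = 0
B (Priya): min(7, 8, 2) = 2
C (Priya): min(4, 9) = 4
root (Eve): max(0, 2, 4) = 4

4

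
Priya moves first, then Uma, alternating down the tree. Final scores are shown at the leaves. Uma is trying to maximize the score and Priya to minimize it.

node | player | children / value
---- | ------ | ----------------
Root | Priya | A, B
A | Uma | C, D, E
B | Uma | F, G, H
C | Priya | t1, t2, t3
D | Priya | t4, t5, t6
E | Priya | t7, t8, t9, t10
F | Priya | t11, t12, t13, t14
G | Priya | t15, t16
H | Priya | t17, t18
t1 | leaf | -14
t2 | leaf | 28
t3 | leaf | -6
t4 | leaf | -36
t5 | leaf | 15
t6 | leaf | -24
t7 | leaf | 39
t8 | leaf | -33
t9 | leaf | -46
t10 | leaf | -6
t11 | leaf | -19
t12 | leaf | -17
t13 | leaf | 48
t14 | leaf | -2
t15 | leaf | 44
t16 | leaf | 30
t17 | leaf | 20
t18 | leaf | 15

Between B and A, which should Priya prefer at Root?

F (Priya): min(-19, -17, 48, -2) = -19
G (Priya): min(44, 30) = 30
H (Priya): min(20, 15) = 15
B (Uma): max(-19, 30, 15) = 30
C (Priya): min(-14, 28, -6) = -14
D (Priya): min(-36, 15, -24) = -36
E (Priya): min(39, -33, -46, -6) = -46
A (Uma): max(-14, -36, -46) = -14
Priya prefers the lower value; B=30, A=-14. A is better since -14 < 30.

A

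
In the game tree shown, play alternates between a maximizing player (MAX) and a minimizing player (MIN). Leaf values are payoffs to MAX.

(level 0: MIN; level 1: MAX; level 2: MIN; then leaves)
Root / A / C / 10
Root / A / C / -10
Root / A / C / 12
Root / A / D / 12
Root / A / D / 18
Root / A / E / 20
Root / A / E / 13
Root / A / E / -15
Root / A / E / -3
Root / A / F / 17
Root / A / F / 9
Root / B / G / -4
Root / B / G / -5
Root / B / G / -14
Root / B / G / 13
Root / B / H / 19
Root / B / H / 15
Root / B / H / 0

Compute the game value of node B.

0

G (MIN): min(-4, -5, -14, 13) = -14
H (MIN): min(19, 15, 0) = 0
B (MAX): max(-14, 0) = 0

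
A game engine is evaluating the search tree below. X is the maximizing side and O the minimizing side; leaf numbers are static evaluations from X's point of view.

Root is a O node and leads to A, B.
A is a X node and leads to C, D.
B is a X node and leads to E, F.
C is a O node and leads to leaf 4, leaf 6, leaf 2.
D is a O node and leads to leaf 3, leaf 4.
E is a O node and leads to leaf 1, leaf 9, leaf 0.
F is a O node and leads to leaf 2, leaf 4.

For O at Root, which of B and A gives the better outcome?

B

E (O): min(1, 9, 0) = 0
F (O): min(2, 4) = 2
B (X): max(0, 2) = 2
C (O): min(4, 6, 2) = 2
D (O): min(3, 4) = 3
A (X): max(2, 3) = 3
O prefers the lower value; B=2, A=3. B is better since 2 < 3.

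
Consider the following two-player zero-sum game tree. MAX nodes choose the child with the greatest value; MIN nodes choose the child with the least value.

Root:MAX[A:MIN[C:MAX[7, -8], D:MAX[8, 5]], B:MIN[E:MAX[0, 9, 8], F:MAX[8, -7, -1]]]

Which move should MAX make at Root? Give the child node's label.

B

C (MAX): max(7, -8) = 7
D (MAX): max(8, 5) = 8
A (MIN): min(7, 8) = 7
E (MAX): max(0, 9, 8) = 9
F (MAX): max(8, -7, -1) = 8
B (MIN): min(9, 8) = 8
Root (MAX): max(7, 8) = 8
MAX at Root wants the highest of {A=7, B=8}, so chooses B.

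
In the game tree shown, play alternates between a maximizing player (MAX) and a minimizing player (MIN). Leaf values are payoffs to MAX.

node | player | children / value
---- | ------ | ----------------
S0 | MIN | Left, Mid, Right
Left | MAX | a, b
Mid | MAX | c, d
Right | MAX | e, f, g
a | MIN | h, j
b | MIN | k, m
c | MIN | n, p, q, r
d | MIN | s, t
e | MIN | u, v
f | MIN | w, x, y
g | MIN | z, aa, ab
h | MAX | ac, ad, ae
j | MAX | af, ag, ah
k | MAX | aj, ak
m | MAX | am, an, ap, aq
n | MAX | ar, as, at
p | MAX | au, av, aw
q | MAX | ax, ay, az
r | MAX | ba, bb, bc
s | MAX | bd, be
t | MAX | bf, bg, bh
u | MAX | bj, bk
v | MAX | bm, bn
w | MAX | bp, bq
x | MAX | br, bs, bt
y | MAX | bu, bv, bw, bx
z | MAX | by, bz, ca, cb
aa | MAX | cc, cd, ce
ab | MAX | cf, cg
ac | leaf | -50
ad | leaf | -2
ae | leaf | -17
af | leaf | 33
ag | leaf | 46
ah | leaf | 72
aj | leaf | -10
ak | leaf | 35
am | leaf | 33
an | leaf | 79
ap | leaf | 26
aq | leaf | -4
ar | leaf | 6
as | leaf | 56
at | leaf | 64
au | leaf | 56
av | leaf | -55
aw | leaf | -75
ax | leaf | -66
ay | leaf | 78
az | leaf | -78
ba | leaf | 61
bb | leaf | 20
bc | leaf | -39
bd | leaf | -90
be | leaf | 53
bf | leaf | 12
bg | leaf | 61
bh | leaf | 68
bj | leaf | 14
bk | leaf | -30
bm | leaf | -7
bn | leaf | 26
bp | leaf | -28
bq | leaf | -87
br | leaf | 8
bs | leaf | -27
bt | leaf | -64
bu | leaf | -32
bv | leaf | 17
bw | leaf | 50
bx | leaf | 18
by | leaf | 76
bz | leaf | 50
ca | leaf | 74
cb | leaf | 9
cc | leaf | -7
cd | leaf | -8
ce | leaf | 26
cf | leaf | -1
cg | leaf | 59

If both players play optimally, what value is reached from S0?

h (MAX): max(-50, -2, -17) = -2
j (MAX): max(33, 46, 72) = 72
a (MIN): min(-2, 72) = -2
k (MAX): max(-10, 35) = 35
m (MAX): max(33, 79, 26, -4) = 79
b (MIN): min(35, 79) = 35
Left (MAX): max(-2, 35) = 35
n (MAX): max(6, 56, 64) = 64
p (MAX): max(56, -55, -75) = 56
q (MAX): max(-66, 78, -78) = 78
r (MAX): max(61, 20, -39) = 61
c (MIN): min(64, 56, 78, 61) = 56
s (MAX): max(-90, 53) = 53
t (MAX): max(12, 61, 68) = 68
d (MIN): min(53, 68) = 53
Mid (MAX): max(56, 53) = 56
u (MAX): max(14, -30) = 14
v (MAX): max(-7, 26) = 26
e (MIN): min(14, 26) = 14
w (MAX): max(-28, -87) = -28
x (MAX): max(8, -27, -64) = 8
y (MAX): max(-32, 17, 50, 18) = 50
f (MIN): min(-28, 8, 50) = -28
z (MAX): max(76, 50, 74, 9) = 76
aa (MAX): max(-7, -8, 26) = 26
ab (MAX): max(-1, 59) = 59
g (MIN): min(76, 26, 59) = 26
Right (MAX): max(14, -28, 26) = 26
S0 (MIN): min(35, 56, 26) = 26

26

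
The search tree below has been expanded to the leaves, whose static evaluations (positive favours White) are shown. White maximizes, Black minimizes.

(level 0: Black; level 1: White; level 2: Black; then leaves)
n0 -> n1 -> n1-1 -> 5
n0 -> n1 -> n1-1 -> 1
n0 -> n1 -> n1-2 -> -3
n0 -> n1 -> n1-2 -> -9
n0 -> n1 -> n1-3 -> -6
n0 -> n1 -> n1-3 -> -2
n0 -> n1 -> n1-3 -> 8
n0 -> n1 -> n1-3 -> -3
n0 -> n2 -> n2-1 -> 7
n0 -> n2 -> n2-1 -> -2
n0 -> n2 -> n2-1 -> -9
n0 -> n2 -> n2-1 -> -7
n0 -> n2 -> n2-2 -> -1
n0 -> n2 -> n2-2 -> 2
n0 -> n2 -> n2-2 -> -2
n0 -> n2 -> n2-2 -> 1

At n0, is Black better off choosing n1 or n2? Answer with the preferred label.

n2

n1-1 (Black): min(5, 1) = 1
n1-2 (Black): min(-3, -9) = -9
n1-3 (Black): min(-6, -2, 8, -3) = -6
n1 (White): max(1, -9, -6) = 1
n2-1 (Black): min(7, -2, -9, -7) = -9
n2-2 (Black): min(-1, 2, -2, 1) = -2
n2 (White): max(-9, -2) = -2
Black prefers the lower value; n1=1, n2=-2. n2 is better since -2 < 1.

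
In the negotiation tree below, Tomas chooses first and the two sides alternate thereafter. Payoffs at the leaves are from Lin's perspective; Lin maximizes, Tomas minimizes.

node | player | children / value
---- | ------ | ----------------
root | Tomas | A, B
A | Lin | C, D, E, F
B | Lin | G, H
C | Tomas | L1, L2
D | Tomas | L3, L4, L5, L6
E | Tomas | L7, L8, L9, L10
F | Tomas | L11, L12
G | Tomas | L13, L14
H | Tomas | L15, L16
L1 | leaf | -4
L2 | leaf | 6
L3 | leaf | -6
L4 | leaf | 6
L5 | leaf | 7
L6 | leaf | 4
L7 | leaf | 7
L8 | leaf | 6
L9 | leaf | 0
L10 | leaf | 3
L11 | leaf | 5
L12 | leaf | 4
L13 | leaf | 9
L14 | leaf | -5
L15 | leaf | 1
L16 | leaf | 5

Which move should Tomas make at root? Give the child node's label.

C (Tomas): min(-4, 6) = -4
D (Tomas): min(-6, 6, 7, 4) = -6
E (Tomas): min(7, 6, 0, 3) = 0
F (Tomas): min(5, 4) = 4
A (Lin): max(-4, -6, 0, 4) = 4
G (Tomas): min(9, -5) = -5
H (Tomas): min(1, 5) = 1
B (Lin): max(-5, 1) = 1
root (Tomas): min(4, 1) = 1
Tomas at root wants the lowest of {A=4, B=1}, so chooses B.

B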